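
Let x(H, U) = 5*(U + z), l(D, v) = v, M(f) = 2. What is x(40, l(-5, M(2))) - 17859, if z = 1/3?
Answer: -53542/3 ≈ -17847.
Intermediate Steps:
z = 1/3 ≈ 0.33333
x(H, U) = 5/3 + 5*U (x(H, U) = 5*(U + 1/3) = 5*(1/3 + U) = 5/3 + 5*U)
x(40, l(-5, M(2))) - 17859 = (5/3 + 5*2) - 17859 = (5/3 + 10) - 17859 = 35/3 - 17859 = -53542/3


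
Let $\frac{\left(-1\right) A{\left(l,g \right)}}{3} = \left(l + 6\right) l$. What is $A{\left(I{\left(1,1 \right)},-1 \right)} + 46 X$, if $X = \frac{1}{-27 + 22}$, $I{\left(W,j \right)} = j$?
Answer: $- \frac{151}{5} \approx -30.2$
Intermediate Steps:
$X = - \frac{1}{5}$ ($X = \frac{1}{-5} = - \frac{1}{5} \approx -0.2$)
$A{\left(l,g \right)} = - 3 l \left(6 + l\right)$ ($A{\left(l,g \right)} = - 3 \left(l + 6\right) l = - 3 \left(6 + l\right) l = - 3 l \left(6 + l\right)$)
$A{\left(I{\left(1,1 \right)},-1 \right)} + 46 X = \left(-3\right) 1 \left(6 + 1\right) + 46 \left(- \frac{1}{5}\right) = \left(-3\right) 1 \cdot 7 - \frac{46}{5} = -21 - \frac{46}{5} = - \frac{151}{5}$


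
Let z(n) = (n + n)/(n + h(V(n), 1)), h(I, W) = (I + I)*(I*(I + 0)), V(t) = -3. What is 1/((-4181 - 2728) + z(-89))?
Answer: -143/987809 ≈ -0.00014476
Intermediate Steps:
h(I, W) = 2*I³ (h(I, W) = (2*I)*(I*I) = (2*I)*I² = 2*I³)
z(n) = 2*n/(-54 + n) (z(n) = (n + n)/(n + 2*(-3)³) = (2*n)/(n + 2*(-27)) = (2*n)/(n - 54) = (2*n)/(-54 + n) = 2*n/(-54 + n))
1/((-4181 - 2728) + z(-89)) = 1/((-4181 - 2728) + 2*(-89)/(-54 - 89)) = 1/(-6909 + 2*(-89)/(-143)) = 1/(-6909 + 2*(-89)*(-1/143)) = 1/(-6909 + 178/143) = 1/(-987809/143) = -143/987809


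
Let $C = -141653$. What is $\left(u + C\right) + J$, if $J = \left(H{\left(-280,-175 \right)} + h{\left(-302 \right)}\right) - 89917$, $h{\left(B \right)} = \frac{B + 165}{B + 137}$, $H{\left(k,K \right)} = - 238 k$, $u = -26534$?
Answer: $- \frac{31591423}{165} \approx -1.9146 \cdot 10^{5}$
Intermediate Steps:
$h{\left(B \right)} = \frac{165 + B}{137 + B}$
$J = - \frac{3840568}{165}$ ($J = \left(\left(-238\right) \left(-280\right) + \frac{165 - 302}{137 - 302}\right) - 89917 = \left(66640 + \frac{1}{-165} \left(-137\right)\right) - 89917 = \left(66640 - - \frac{137}{165}\right) - 89917 = \left(66640 + \frac{137}{165}\right) - 89917 = \frac{10995737}{165} - 89917 = - \frac{3840568}{165} \approx -23276.0$)
$\left(u + C\right) + J = \left(-26534 - 141653\right) - \frac{3840568}{165} = -168187 - \frac{3840568}{165} = - \frac{31591423}{165}$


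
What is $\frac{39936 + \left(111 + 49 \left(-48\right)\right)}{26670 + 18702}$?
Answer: $\frac{12565}{15124} \approx 0.8308$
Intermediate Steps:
$\frac{39936 + \left(111 + 49 \left(-48\right)\right)}{26670 + 18702} = \frac{39936 + \left(111 - 2352\right)}{45372} = \left(39936 - 2241\right) \frac{1}{45372} = 37695 \cdot \frac{1}{45372} = \frac{12565}{15124}$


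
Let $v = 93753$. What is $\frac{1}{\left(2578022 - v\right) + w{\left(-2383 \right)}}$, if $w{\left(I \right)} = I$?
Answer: $\frac{1}{2481886} \approx 4.0292 \cdot 10^{-7}$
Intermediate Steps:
$\frac{1}{\left(2578022 - v\right) + w{\left(-2383 \right)}} = \frac{1}{\left(2578022 - 93753\right) - 2383} = \frac{1}{2484269 - 2383} = \frac{1}{2481886}$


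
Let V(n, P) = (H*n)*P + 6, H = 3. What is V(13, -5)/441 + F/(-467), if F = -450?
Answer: 1749/3269 ≈ 0.53503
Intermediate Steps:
V(n, P) = 6 + 3*P*n (V(n, P) = (3*n)*P + 6 = 3*P*n + 6 = 6 + 3*P*n)
V(13, -5)/441 + F/(-467) = (6 + 3*(-5)*13)/441 - 450/(-467) = (6 - 195)*(1/441) - 450*(-1/467) = -189*1/441 + 450/467 = -3/7 + 450/467 = 1749/3269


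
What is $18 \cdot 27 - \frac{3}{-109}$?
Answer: $\frac{52977}{109} \approx 486.03$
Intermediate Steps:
$18 \cdot 27 - \frac{3}{-109} = 486 - - \frac{3}{109} = 486 + \frac{3}{109} = \frac{52977}{109}$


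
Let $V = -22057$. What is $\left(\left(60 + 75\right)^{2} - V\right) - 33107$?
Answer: $7175$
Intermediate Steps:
$\left(\left(60 + 75\right)^{2} - V\right) - 33107 = \left(\left(60 + 75\right)^{2} - -22057\right) - 33107 = \left(135^{2} + 22057\right) - 33107 = \left(18225 + 22057\right) - 33107 = 40282 - 33107 = 7175$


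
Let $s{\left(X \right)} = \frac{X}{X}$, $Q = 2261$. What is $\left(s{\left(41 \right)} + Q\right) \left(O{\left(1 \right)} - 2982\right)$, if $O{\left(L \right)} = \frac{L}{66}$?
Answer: $- \frac{74197747}{11} \approx -6.7452 \cdot 10^{6}$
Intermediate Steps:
$s{\left(X \right)} = 1$
$O{\left(L \right)} = \frac{L}{66}$ ($O{\left(L \right)} = L \frac{1}{66} = \frac{L}{66}$)
$\left(s{\left(41 \right)} + Q\right) \left(O{\left(1 \right)} - 2982\right) = \left(1 + 2261\right) \left(\frac{1}{66} \cdot 1 - 2982\right) = 2262 \left(\frac{1}{66} - 2982\right) = 2262 \left(- \frac{196811}{66}\right) = - \frac{74197747}{11}$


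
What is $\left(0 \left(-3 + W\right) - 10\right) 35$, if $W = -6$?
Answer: $-350$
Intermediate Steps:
$\left(0 \left(-3 + W\right) - 10\right) 35 = \left(0 \left(-3 - 6\right) - 10\right) 35 = \left(0 \left(-9\right) - 10\right) 35 = \left(0 - 10\right) 35 = \left(-10\right) 35 = -350$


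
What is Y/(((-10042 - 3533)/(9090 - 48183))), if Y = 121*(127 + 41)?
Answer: 264894168/4525 ≈ 58540.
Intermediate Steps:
Y = 20328 (Y = 121*168 = 20328)
Y/(((-10042 - 3533)/(9090 - 48183))) = 20328/(((-10042 - 3533)/(9090 - 48183))) = 20328/((-13575/(-39093))) = 20328/((-13575*(-1/39093))) = 20328/(4525/13031) = 20328*(13031/4525) = 264894168/4525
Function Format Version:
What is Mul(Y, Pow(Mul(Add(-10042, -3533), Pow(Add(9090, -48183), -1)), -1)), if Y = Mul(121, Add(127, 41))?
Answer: Rational(264894168, 4525) ≈ 58540.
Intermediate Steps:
Y = 20328 (Y = Mul(121, 168) = 20328)
Mul(Y, Pow(Mul(Add(-10042, -3533), Pow(Add(9090, -48183), -1)), -1)) = Mul(20328, Pow(Mul(Add(-10042, -3533), Pow(Add(9090, -48183), -1)), -1)) = Mul(20328, Pow(Mul(-13575, Pow(-39093, -1)), -1)) = Mul(20328, Pow(Mul(-13575, Rational(-1, 39093)), -1)) = Mul(20328, Pow(Rational(4525, 13031), -1)) = Mul(20328, Rational(13031, 4525)) = Rational(264894168, 4525)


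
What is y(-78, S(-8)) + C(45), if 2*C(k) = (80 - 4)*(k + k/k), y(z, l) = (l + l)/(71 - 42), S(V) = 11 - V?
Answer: 50730/29 ≈ 1749.3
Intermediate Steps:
y(z, l) = 2*l/29 (y(z, l) = (2*l)/29 = (2*l)*(1/29) = 2*l/29)
C(k) = 38 + 38*k (C(k) = ((80 - 4)*(k + k/k))/2 = (76*(k + 1))/2 = (76*(1 + k))/2 = (76 + 76*k)/2 = 38 + 38*k)
y(-78, S(-8)) + C(45) = 2*(11 - 1*(-8))/29 + (38 + 38*45) = 2*(11 + 8)/29 + (38 + 1710) = (2/29)*19 + 1748 = 38/29 + 1748 = 50730/29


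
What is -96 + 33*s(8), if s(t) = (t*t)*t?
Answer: 16800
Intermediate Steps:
s(t) = t³ (s(t) = t²*t = t³)
-96 + 33*s(8) = -96 + 33*8³ = -96 + 33*512 = -96 + 16896 = 16800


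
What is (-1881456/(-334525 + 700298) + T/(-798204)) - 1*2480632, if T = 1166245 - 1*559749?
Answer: -16460243024359904/6635487993 ≈ -2.4806e+6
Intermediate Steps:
T = 606496 (T = 1166245 - 559749 = 606496)
(-1881456/(-334525 + 700298) + T/(-798204)) - 1*2480632 = (-1881456/(-334525 + 700298) + 606496/(-798204)) - 1*2480632 = (-1881456/365773 + 606496*(-1/798204)) - 2480632 = (-1881456*1/365773 - 13784/18141) - 2480632 = (-1881456/365773 - 13784/18141) - 2480632 = -39173308328/6635487993 - 2480632 = -16460243024359904/6635487993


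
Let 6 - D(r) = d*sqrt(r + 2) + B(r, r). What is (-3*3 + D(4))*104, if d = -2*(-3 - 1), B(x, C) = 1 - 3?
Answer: -104 - 832*sqrt(6) ≈ -2142.0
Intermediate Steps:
B(x, C) = -2
d = 8 (d = -2*(-4) = 8)
D(r) = 8 - 8*sqrt(2 + r) (D(r) = 6 - (8*sqrt(r + 2) - 2) = 6 - (8*sqrt(2 + r) - 2) = 6 - (-2 + 8*sqrt(2 + r)) = 6 + (2 - 8*sqrt(2 + r)) = 8 - 8*sqrt(2 + r))
(-3*3 + D(4))*104 = (-3*3 + (8 - 8*sqrt(2 + 4)))*104 = (-9 + (8 - 8*sqrt(6)))*104 = (-1 - 8*sqrt(6))*104 = -104 - 832*sqrt(6)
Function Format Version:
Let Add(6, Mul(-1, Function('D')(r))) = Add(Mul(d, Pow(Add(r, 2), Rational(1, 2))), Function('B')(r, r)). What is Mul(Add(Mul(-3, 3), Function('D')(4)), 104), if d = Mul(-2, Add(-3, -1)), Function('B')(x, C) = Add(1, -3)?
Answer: Add(-104, Mul(-832, Pow(6, Rational(1, 2)))) ≈ -2142.0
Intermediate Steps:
Function('B')(x, C) = -2
d = 8 (d = Mul(-2, -4) = 8)
Function('D')(r) = Add(8, Mul(-8, Pow(Add(2, r), Rational(1, 2)))) (Function('D')(r) = Add(6, Mul(-1, Add(Mul(8, Pow(Add(r, 2), Rational(1, 2))), -2))) = Add(6, Mul(-1, Add(Mul(8, Pow(Add(2, r), Rational(1, 2))), -2))) = Add(6, Mul(-1, Add(-2, Mul(8, Pow(Add(2, r), Rational(1, 2)))))) = Add(6, Add(2, Mul(-8, Pow(Add(2, r), Rational(1, 2))))) = Add(8, Mul(-8, Pow(Add(2, r), Rational(1, 2)))))
Mul(Add(Mul(-3, 3), Function('D')(4)), 104) = Mul(Add(Mul(-3, 3), Add(8, Mul(-8, Pow(Add(2, 4), Rational(1, 2))))), 104) = Mul(Add(-9, Add(8, Mul(-8, Pow(6, Rational(1, 2))))), 104) = Mul(Add(-1, Mul(-8, Pow(6, Rational(1, 2)))), 104) = Add(-104, Mul(-832, Pow(6, Rational(1, 2))))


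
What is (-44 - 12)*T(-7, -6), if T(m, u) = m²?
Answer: -2744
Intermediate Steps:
(-44 - 12)*T(-7, -6) = (-44 - 12)*(-7)² = -56*49 = -2744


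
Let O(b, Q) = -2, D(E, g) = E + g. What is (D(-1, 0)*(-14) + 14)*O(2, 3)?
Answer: -56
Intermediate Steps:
(D(-1, 0)*(-14) + 14)*O(2, 3) = ((-1 + 0)*(-14) + 14)*(-2) = (-1*(-14) + 14)*(-2) = (14 + 14)*(-2) = 28*(-2) = -56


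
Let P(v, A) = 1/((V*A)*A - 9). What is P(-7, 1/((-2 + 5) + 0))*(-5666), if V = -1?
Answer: 25497/41 ≈ 621.88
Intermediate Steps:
P(v, A) = 1/(-9 - A²) (P(v, A) = 1/((-A)*A - 9) = 1/(-A² - 9) = 1/(-9 - A²))
P(-7, 1/((-2 + 5) + 0))*(-5666) = -1/(9 + (1/((-2 + 5) + 0))²)*(-5666) = -1/(9 + (1/(3 + 0))²)*(-5666) = -1/(9 + (1/3)²)*(-5666) = -1/(9 + (⅓)²)*(-5666) = -1/(9 + ⅑)*(-5666) = -1/82/9*(-5666) = -1*9/82*(-5666) = -9/82*(-5666) = 25497/41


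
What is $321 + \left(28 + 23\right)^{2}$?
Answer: $2922$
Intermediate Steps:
$321 + \left(28 + 23\right)^{2} = 321 + 51^{2} = 321 + 2601 = 2922$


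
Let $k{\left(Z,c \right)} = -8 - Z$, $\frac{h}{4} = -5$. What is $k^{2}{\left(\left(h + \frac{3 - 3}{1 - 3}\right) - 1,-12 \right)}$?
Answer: $169$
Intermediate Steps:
$h = -20$ ($h = 4 \left(-5\right) = -20$)
$k^{2}{\left(\left(h + \frac{3 - 3}{1 - 3}\right) - 1,-12 \right)} = \left(-8 - \left(\left(-20 + \frac{3 - 3}{1 - 3}\right) - 1\right)\right)^{2} = \left(-8 - \left(\left(-20 + \frac{0}{-2}\right) - 1\right)\right)^{2} = \left(-8 - \left(\left(-20 + 0 \left(- \frac{1}{2}\right)\right) - 1\right)\right)^{2} = \left(-8 - \left(\left(-20 + 0\right) - 1\right)\right)^{2} = \left(-8 - \left(-20 - 1\right)\right)^{2} = \left(-8 - -21\right)^{2} = \left(-8 + 21\right)^{2} = 13^{2} = 169$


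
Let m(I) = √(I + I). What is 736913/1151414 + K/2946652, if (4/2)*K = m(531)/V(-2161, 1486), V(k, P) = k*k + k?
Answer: 736913/1151414 + √118/9169509559680 ≈ 0.64001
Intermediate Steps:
V(k, P) = k + k² (V(k, P) = k² + k = k + k²)
m(I) = √2*√I (m(I) = √(2*I) = √2*√I)
K = √118/3111840 (K = ((√2*√531)/((-2161*(1 - 2161))))/2 = ((√2*(3*√59))/((-2161*(-2160))))/2 = ((3*√118)/4667760)/2 = ((3*√118)*(1/4667760))/2 = (√118/1555920)/2 = √118/3111840 ≈ 3.4908e-6)
736913/1151414 + K/2946652 = 736913/1151414 + (√118/3111840)/2946652 = 736913*(1/1151414) + (√118/3111840)*(1/2946652) = 736913/1151414 + √118/9169509559680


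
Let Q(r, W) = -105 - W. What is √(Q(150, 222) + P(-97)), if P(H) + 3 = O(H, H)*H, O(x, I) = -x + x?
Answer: I*√330 ≈ 18.166*I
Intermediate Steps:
O(x, I) = 0
P(H) = -3 (P(H) = -3 + 0*H = -3 + 0 = -3)
√(Q(150, 222) + P(-97)) = √((-105 - 1*222) - 3) = √((-105 - 222) - 3) = √(-327 - 3) = √(-330) = I*√330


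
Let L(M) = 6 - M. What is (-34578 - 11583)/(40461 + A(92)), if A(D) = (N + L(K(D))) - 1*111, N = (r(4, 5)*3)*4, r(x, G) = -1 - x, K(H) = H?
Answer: -2007/1748 ≈ -1.1482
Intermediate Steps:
N = -60 (N = ((-1 - 1*4)*3)*4 = ((-1 - 4)*3)*4 = -5*3*4 = -15*4 = -60)
A(D) = -165 - D (A(D) = (-60 + (6 - D)) - 1*111 = (-54 - D) - 111 = -165 - D)
(-34578 - 11583)/(40461 + A(92)) = (-34578 - 11583)/(40461 + (-165 - 1*92)) = -46161/(40461 + (-165 - 92)) = -46161/(40461 - 257) = -46161/40204 = -46161*1/40204 = -2007/1748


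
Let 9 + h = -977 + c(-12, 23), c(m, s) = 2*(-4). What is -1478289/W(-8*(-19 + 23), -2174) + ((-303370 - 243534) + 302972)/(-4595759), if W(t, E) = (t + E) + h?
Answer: 6794640558751/14706428800 ≈ 462.02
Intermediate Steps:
c(m, s) = -8
h = -994 (h = -9 + (-977 - 8) = -9 - 985 = -994)
W(t, E) = -994 + E + t (W(t, E) = (t + E) - 994 = (E + t) - 994 = -994 + E + t)
-1478289/W(-8*(-19 + 23), -2174) + ((-303370 - 243534) + 302972)/(-4595759) = -1478289/(-994 - 2174 - 8*(-19 + 23)) + ((-303370 - 243534) + 302972)/(-4595759) = -1478289/(-994 - 2174 - 8*4) + (-546904 + 302972)*(-1/4595759) = -1478289/(-994 - 2174 - 32) - 243932*(-1/4595759) = -1478289/(-3200) + 243932/4595759 = -1478289*(-1/3200) + 243932/4595759 = 1478289/3200 + 243932/4595759 = 6794640558751/14706428800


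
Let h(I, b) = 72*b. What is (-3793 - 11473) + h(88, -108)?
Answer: -23042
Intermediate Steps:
(-3793 - 11473) + h(88, -108) = (-3793 - 11473) + 72*(-108) = -15266 - 7776 = -23042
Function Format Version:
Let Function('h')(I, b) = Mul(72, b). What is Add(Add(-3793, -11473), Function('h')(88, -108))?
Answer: -23042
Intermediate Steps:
Add(Add(-3793, -11473), Function('h')(88, -108)) = Add(Add(-3793, -11473), Mul(72, -108)) = Add(-15266, -7776) = -23042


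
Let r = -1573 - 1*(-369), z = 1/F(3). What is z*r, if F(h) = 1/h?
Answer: -3612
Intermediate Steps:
z = 3 (z = 1/(1/3) = 1/(⅓) = 3)
r = -1204 (r = -1573 + 369 = -1204)
z*r = 3*(-1204) = -3612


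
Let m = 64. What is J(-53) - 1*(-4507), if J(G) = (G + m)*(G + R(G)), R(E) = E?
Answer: 3341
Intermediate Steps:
J(G) = 2*G*(64 + G) (J(G) = (G + 64)*(G + G) = (64 + G)*(2*G) = 2*G*(64 + G))
J(-53) - 1*(-4507) = 2*(-53)*(64 - 53) - 1*(-4507) = 2*(-53)*11 + 4507 = -1166 + 4507 = 3341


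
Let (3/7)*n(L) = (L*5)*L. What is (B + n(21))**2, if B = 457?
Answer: 31382404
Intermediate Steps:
n(L) = 35*L**2/3 (n(L) = 7*((L*5)*L)/3 = 7*((5*L)*L)/3 = 7*(5*L**2)/3 = 35*L**2/3)
(B + n(21))**2 = (457 + (35/3)*21**2)**2 = (457 + (35/3)*441)**2 = (457 + 5145)**2 = 5602**2 = 31382404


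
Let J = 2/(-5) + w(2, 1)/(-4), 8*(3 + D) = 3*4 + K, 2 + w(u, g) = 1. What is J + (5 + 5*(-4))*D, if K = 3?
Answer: 669/40 ≈ 16.725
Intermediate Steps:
w(u, g) = -1 (w(u, g) = -2 + 1 = -1)
D = -9/8 (D = -3 + (3*4 + 3)/8 = -3 + (12 + 3)/8 = -3 + (1/8)*15 = -3 + 15/8 = -9/8 ≈ -1.1250)
J = -3/20 (J = 2/(-5) - 1/(-4) = 2*(-1/5) - 1*(-1/4) = -2/5 + 1/4 = -3/20 ≈ -0.15000)
J + (5 + 5*(-4))*D = -3/20 + (5 + 5*(-4))*(-9/8) = -3/20 + (5 - 20)*(-9/8) = -3/20 - 15*(-9/8) = -3/20 + 135/8 = 669/40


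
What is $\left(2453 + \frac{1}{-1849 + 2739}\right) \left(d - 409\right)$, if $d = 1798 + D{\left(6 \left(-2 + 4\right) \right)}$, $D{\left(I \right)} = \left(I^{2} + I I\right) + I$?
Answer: $\frac{3687375819}{890} \approx 4.1431 \cdot 10^{6}$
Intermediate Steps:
$D{\left(I \right)} = I + 2 I^{2}$ ($D{\left(I \right)} = \left(I^{2} + I^{2}\right) + I = 2 I^{2} + I = I + 2 I^{2}$)
$d = 2098$ ($d = 1798 + 6 \left(-2 + 4\right) \left(1 + 2 \cdot 6 \left(-2 + 4\right)\right) = 1798 + 6 \cdot 2 \left(1 + 2 \cdot 6 \cdot 2\right) = 1798 + 12 \left(1 + 2 \cdot 12\right) = 1798 + 12 \left(1 + 24\right) = 1798 + 12 \cdot 25 = 1798 + 300 = 2098$)
$\left(2453 + \frac{1}{-1849 + 2739}\right) \left(d - 409\right) = \left(2453 + \frac{1}{-1849 + 2739}\right) \left(2098 - 409\right) = \left(2453 + \frac{1}{890}\right) 1689 = \frac{2183171}{890} \cdot 1689 = \frac{3687375819}{890}$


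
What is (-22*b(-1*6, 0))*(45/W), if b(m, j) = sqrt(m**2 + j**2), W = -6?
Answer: 990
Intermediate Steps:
b(m, j) = sqrt(j**2 + m**2)
(-22*b(-1*6, 0))*(45/W) = (-22*sqrt(0**2 + (-1*6)**2))*(45/(-6)) = (-22*sqrt(0 + (-6)**2))*(45*(-1/6)) = -22*sqrt(0 + 36)*(-15/2) = -22*sqrt(36)*(-15/2) = -22*6*(-15/2) = -132*(-15/2) = 990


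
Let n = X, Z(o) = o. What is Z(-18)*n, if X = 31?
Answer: -558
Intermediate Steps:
n = 31
Z(-18)*n = -18*31 = -558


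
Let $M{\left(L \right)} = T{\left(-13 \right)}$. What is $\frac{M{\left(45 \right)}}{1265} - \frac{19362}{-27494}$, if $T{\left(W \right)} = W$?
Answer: $\frac{12067754}{17389955} \approx 0.69395$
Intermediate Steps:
$M{\left(L \right)} = -13$
$\frac{M{\left(45 \right)}}{1265} - \frac{19362}{-27494} = - \frac{13}{1265} - \frac{19362}{-27494} = \left(-13\right) \frac{1}{1265} - - \frac{9681}{13747} = - \frac{13}{1265} + \frac{9681}{13747} = \frac{12067754}{17389955}$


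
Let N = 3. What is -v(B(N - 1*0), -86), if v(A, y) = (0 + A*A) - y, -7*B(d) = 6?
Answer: -4250/49 ≈ -86.735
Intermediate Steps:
B(d) = -6/7 (B(d) = -1/7*6 = -6/7)
v(A, y) = A**2 - y (v(A, y) = (0 + A**2) - y = A**2 - y)
-v(B(N - 1*0), -86) = -((-6/7)**2 - 1*(-86)) = -(36/49 + 86) = -1*4250/49 = -4250/49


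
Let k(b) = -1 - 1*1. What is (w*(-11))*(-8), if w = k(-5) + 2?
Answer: 0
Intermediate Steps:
k(b) = -2 (k(b) = -1 - 1 = -2)
w = 0 (w = -2 + 2 = 0)
(w*(-11))*(-8) = (0*(-11))*(-8) = 0*(-8) = 0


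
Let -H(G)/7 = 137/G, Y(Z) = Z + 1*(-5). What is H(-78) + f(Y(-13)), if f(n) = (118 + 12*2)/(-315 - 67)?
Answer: 177631/14898 ≈ 11.923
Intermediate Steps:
Y(Z) = -5 + Z (Y(Z) = Z - 5 = -5 + Z)
H(G) = -959/G
f(n) = -71/191 (f(n) = (118 + 24)/(-382) = 142*(-1/382) = -71/191)
H(-78) + f(Y(-13)) = -959/(-78) - 71/191 = -959*(-1/78) - 71/191 = 959/78 - 71/191 = 177631/14898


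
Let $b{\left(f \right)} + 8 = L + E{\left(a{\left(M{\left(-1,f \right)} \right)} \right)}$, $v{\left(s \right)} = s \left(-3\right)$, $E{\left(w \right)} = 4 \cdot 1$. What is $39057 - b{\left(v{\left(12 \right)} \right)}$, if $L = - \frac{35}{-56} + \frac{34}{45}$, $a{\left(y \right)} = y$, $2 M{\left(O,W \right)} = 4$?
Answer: $\frac{14061463}{360} \approx 39060.0$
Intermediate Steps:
$M{\left(O,W \right)} = 2$ ($M{\left(O,W \right)} = \frac{1}{2} \cdot 4 = 2$)
$E{\left(w \right)} = 4$
$L = \frac{497}{360}$ ($L = \left(-35\right) \left(- \frac{1}{56}\right) + 34 \cdot \frac{1}{45} = \frac{5}{8} + \frac{34}{45} = \frac{497}{360} \approx 1.3806$)
$v{\left(s \right)} = - 3 s$
$b{\left(f \right)} = - \frac{943}{360}$ ($b{\left(f \right)} = -8 + \left(\frac{497}{360} + 4\right) = -8 + \frac{1937}{360} = - \frac{943}{360}$)
$39057 - b{\left(v{\left(12 \right)} \right)} = 39057 - - \frac{943}{360} = 39057 + \frac{943}{360} = \frac{14061463}{360}$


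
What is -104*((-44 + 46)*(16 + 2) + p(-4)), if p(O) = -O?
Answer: -4160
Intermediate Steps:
-104*((-44 + 46)*(16 + 2) + p(-4)) = -104*((-44 + 46)*(16 + 2) - 1*(-4)) = -104*(2*18 + 4) = -104*(36 + 4) = -104*40 = -4160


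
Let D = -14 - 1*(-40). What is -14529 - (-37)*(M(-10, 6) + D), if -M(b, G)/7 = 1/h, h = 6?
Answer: -81661/6 ≈ -13610.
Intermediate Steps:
D = 26 (D = -14 + 40 = 26)
M(b, G) = -7/6
-14529 - (-37)*(M(-10, 6) + D) = -14529 - (-37)*(-7/6 + 26) = -14529 - (-37)*149/6 = -14529 - 1*(-5513/6) = -14529 + 5513/6 = -81661/6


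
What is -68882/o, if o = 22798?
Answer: -34441/11399 ≈ -3.0214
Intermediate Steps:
-68882/o = -68882/22798 = -68882*1/22798 = -34441/11399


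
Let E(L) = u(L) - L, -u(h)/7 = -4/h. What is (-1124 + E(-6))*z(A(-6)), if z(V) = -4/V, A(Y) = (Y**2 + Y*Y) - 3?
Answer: 13472/207 ≈ 65.082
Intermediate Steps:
u(h) = 28/h (u(h) = -(-28)/h = 28/h)
E(L) = -L + 28/L (E(L) = 28/L - L = -L + 28/L)
A(Y) = -3 + 2*Y**2 (A(Y) = (Y**2 + Y**2) - 3 = 2*Y**2 - 3 = -3 + 2*Y**2)
(-1124 + E(-6))*z(A(-6)) = (-1124 + (-1*(-6) + 28/(-6)))*(-4/(-3 + 2*(-6)**2)) = (-1124 + (6 + 28*(-1/6)))*(-4/(-3 + 2*36)) = (-1124 + (6 - 14/3))*(-4/(-3 + 72)) = (-1124 + 4/3)*(-4/69) = -(-13472)/(3*69) = -3368/3*(-4/69) = 13472/207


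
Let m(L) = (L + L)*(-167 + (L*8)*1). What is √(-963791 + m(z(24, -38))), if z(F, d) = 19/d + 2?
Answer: 4*I*√60266 ≈ 981.97*I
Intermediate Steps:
z(F, d) = 2 + 19/d
m(L) = 2*L*(-167 + 8*L) (m(L) = (2*L)*(-167 + (8*L)*1) = (2*L)*(-167 + 8*L) = 2*L*(-167 + 8*L))
√(-963791 + m(z(24, -38))) = √(-963791 + 2*(2 + 19/(-38))*(-167 + 8*(2 + 19/(-38)))) = √(-963791 + 2*(2 + 19*(-1/38))*(-167 + 8*(2 + 19*(-1/38)))) = √(-963791 + 2*(2 - ½)*(-167 + 8*(2 - ½))) = √(-963791 + 2*(3/2)*(-167 + 8*(3/2))) = √(-963791 + 2*(3/2)*(-167 + 12)) = √(-963791 + 2*(3/2)*(-155)) = √(-963791 - 465) = √(-964256) = 4*I*√60266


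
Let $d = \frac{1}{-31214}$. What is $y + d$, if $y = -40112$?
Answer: $- \frac{1252055969}{31214} \approx -40112.0$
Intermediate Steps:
$d = - \frac{1}{31214} \approx -3.2037 \cdot 10^{-5}$
$y + d = -40112 - \frac{1}{31214} = - \frac{1252055969}{31214}$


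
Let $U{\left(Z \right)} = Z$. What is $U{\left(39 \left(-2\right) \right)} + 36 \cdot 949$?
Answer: $34086$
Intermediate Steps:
$U{\left(39 \left(-2\right) \right)} + 36 \cdot 949 = 39 \left(-2\right) + 36 \cdot 949 = -78 + 34164 = 34086$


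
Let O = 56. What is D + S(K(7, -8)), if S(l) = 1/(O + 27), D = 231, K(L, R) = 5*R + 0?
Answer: 19174/83 ≈ 231.01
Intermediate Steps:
K(L, R) = 5*R
S(l) = 1/83 (S(l) = 1/(56 + 27) = 1/83)
D + S(K(7, -8)) = 231 + 1/83 = 19174/83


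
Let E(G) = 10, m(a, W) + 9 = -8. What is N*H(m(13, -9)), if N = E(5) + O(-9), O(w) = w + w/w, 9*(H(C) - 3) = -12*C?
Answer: 154/3 ≈ 51.333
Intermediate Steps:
m(a, W) = -17 (m(a, W) = -9 - 8 = -17)
H(C) = 3 - 4*C/3 (H(C) = 3 + (-12*C)/9 = 3 - 4*C/3)
O(w) = 1 + w (O(w) = w + 1 = 1 + w)
N = 2 (N = 10 + (1 - 9) = 10 - 8 = 2)
N*H(m(13, -9)) = 2*(3 - 4/3*(-17)) = 2*(3 + 68/3) = 2*(77/3) = 154/3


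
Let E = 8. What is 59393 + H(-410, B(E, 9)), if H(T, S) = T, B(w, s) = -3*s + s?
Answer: 58983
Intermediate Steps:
B(w, s) = -2*s
59393 + H(-410, B(E, 9)) = 59393 - 410 = 58983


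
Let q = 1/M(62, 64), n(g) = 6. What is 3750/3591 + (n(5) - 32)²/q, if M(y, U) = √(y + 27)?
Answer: 1250/1197 + 676*√89 ≈ 6378.4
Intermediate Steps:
M(y, U) = √(27 + y)
q = √89/89 (q = 1/(√(27 + 62)) = 1/(√89) = √89/89 ≈ 0.10600)
3750/3591 + (n(5) - 32)²/q = 3750/3591 + (6 - 32)²/((√89/89)) = 3750*(1/3591) + (-26)²*√89 = 1250/1197 + 676*√89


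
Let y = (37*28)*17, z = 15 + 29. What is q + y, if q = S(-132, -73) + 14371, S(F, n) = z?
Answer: 32027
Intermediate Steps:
z = 44
S(F, n) = 44
y = 17612 (y = 1036*17 = 17612)
q = 14415 (q = 44 + 14371 = 14415)
q + y = 14415 + 17612 = 32027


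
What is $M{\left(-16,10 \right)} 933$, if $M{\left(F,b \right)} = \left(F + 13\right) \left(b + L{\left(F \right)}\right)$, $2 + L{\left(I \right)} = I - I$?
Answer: $-22392$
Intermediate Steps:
$L{\left(I \right)} = -2$ ($L{\left(I \right)} = -2 + \left(I - I\right) = -2 + 0 = -2$)
$M{\left(F,b \right)} = \left(-2 + b\right) \left(13 + F\right)$ ($M{\left(F,b \right)} = \left(F + 13\right) \left(b - 2\right) = \left(13 + F\right) \left(-2 + b\right) = \left(-2 + b\right) \left(13 + F\right)$)
$M{\left(-16,10 \right)} 933 = \left(-26 - -32 + 13 \cdot 10 - 160\right) 933 = \left(-26 + 32 + 130 - 160\right) 933 = \left(-24\right) 933 = -22392$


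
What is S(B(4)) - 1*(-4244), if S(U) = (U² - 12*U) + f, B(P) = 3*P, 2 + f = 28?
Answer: 4270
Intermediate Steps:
f = 26 (f = -2 + 28 = 26)
S(U) = 26 + U² - 12*U (S(U) = (U² - 12*U) + 26 = 26 + U² - 12*U)
S(B(4)) - 1*(-4244) = (26 + (3*4)² - 36*4) - 1*(-4244) = (26 + 12² - 12*12) + 4244 = (26 + 144 - 144) + 4244 = 26 + 4244 = 4270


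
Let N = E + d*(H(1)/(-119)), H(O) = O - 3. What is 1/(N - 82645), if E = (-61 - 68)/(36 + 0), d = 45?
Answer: -1428/118021097 ≈ -1.2100e-5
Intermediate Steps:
H(O) = -3 + O
E = -43/12 (E = -129/36 = -129*1/36 = -43/12 ≈ -3.5833)
N = -4037/1428 (N = -43/12 + 45*((-3 + 1)/(-119)) = -43/12 + 45*(-2*(-1/119)) = -43/12 + 45*(2/119) = -43/12 + 90/119 = -4037/1428 ≈ -2.8270)
1/(N - 82645) = 1/(-4037/1428 - 82645) = 1/(-118021097/1428) = -1428/118021097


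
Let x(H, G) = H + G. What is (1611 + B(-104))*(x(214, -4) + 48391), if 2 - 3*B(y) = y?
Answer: 240040339/3 ≈ 8.0013e+7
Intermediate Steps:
x(H, G) = G + H
B(y) = ⅔ - y/3
(1611 + B(-104))*(x(214, -4) + 48391) = (1611 + (⅔ - ⅓*(-104)))*((-4 + 214) + 48391) = (1611 + (⅔ + 104/3))*(210 + 48391) = (1611 + 106/3)*48601 = (4939/3)*48601 = 240040339/3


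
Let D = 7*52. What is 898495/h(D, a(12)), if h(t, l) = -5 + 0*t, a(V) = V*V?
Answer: -179699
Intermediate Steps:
a(V) = V²
D = 364
h(t, l) = -5 (h(t, l) = -5 + 0 = -5)
898495/h(D, a(12)) = 898495/(-5) = 898495*(-⅕) = -179699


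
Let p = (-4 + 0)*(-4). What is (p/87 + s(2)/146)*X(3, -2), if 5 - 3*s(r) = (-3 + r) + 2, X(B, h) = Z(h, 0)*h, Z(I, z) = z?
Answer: 0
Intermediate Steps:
p = 16 (p = -4*(-4) = 16)
X(B, h) = 0 (X(B, h) = 0*h = 0)
s(r) = 2 - r/3 (s(r) = 5/3 - ((-3 + r) + 2)/3 = 5/3 - (-1 + r)/3 = 5/3 + (⅓ - r/3) = 2 - r/3)
(p/87 + s(2)/146)*X(3, -2) = (16/87 + (2 - ⅓*2)/146)*0 = (16*(1/87) + (2 - ⅔)*(1/146))*0 = (16/87 + (4/3)*(1/146))*0 = (16/87 + 2/219)*0 = (1226/6351)*0 = 0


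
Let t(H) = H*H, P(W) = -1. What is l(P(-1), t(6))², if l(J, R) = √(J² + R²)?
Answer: 1297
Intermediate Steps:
t(H) = H²
l(P(-1), t(6))² = (√((-1)² + (6²)²))² = (√(1 + 36²))² = (√(1 + 1296))² = (√1297)² = 1297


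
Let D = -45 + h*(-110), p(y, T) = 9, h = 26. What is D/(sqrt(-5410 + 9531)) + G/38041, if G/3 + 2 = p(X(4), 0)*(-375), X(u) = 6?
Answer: -10131/38041 - 2905*sqrt(4121)/4121 ≈ -45.519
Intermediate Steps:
G = -10131 (G = -6 + 3*(9*(-375)) = -6 + 3*(-3375) = -6 - 10125 = -10131)
D = -2905 (D = -45 + 26*(-110) = -45 - 2860 = -2905)
D/(sqrt(-5410 + 9531)) + G/38041 = -2905/sqrt(-5410 + 9531) - 10131/38041 = -2905*sqrt(4121)/4121 - 10131*1/38041 = -2905*sqrt(4121)/4121 - 10131/38041 = -10131/38041 - 2905*sqrt(4121)/4121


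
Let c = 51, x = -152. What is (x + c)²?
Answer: 10201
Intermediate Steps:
(x + c)² = (-152 + 51)² = (-101)² = 10201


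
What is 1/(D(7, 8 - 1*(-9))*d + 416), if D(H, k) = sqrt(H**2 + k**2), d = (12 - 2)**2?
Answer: -1/7709 + 25*sqrt(2)/61672 ≈ 0.00044356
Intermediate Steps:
d = 100 (d = 10**2 = 100)
1/(D(7, 8 - 1*(-9))*d + 416) = 1/(sqrt(7**2 + (8 - 1*(-9))**2)*100 + 416) = 1/(sqrt(49 + (8 + 9)**2)*100 + 416) = 1/(sqrt(49 + 17**2)*100 + 416) = 1/(sqrt(49 + 289)*100 + 416) = 1/(sqrt(338)*100 + 416) = 1/((13*sqrt(2))*100 + 416) = 1/(1300*sqrt(2) + 416) = 1/(416 + 1300*sqrt(2))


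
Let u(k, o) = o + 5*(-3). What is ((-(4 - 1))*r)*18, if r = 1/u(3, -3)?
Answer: 3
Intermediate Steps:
u(k, o) = -15 + o (u(k, o) = o - 15 = -15 + o)
r = -1/18 (r = 1/(-15 - 3) = 1/(-18) = -1/18 ≈ -0.055556)
((-(4 - 1))*r)*18 = (-(4 - 1)*(-1/18))*18 = (-1*3*(-1/18))*18 = -3*(-1/18)*18 = (⅙)*18 = 3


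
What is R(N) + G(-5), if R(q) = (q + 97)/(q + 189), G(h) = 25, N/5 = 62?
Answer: 12882/499 ≈ 25.816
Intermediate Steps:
N = 310 (N = 5*62 = 310)
R(q) = (97 + q)/(189 + q)
R(N) + G(-5) = (97 + 310)/(189 + 310) + 25 = 407/499 + 25 = 12882/499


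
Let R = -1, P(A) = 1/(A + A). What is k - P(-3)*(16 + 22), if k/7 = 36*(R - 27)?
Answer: -21149/3 ≈ -7049.7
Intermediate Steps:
P(A) = 1/(2*A)
k = -7056 (k = 7*(36*(-1 - 27)) = 7*(36*(-28)) = 7*(-1008) = -7056)
k - P(-3)*(16 + 22) = -7056 - (½)/(-3)*(16 + 22) = -7056 - (½)*(-⅓)*38 = -7056 - (-1)*38/6 = -7056 - 1*(-19/3) = -7056 + 19/3 = -21149/3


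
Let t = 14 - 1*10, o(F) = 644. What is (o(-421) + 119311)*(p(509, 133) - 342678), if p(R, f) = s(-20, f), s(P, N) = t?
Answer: -41105459670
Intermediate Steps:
t = 4 (t = 14 - 10 = 4)
s(P, N) = 4
p(R, f) = 4
(o(-421) + 119311)*(p(509, 133) - 342678) = (644 + 119311)*(4 - 342678) = 119955*(-342674) = -41105459670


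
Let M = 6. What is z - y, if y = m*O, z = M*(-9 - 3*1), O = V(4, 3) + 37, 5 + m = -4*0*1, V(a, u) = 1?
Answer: 118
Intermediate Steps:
m = -5 (m = -5 - 4*0*1 = -5 + 0*1 = -5 + 0 = -5)
O = 38 (O = 1 + 37 = 38)
z = -72 (z = 6*(-9 - 3*1) = 6*(-9 - 3) = 6*(-12) = -72)
y = -190 (y = -5*38 = -190)
z - y = -72 - 1*(-190) = -72 + 190 = 118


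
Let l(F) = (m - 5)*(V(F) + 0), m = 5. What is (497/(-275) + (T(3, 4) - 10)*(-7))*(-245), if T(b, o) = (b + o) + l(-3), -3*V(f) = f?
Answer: -258622/55 ≈ -4702.2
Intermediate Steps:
V(f) = -f/3
l(F) = 0 (l(F) = (5 - 5)*(-F/3 + 0) = 0*(-F/3) = 0)
T(b, o) = b + o (T(b, o) = (b + o) + 0 = b + o)
(497/(-275) + (T(3, 4) - 10)*(-7))*(-245) = (497/(-275) + ((3 + 4) - 10)*(-7))*(-245) = (497*(-1/275) + (7 - 10)*(-7))*(-245) = (-497/275 - 3*(-7))*(-245) = (-497/275 + 21)*(-245) = (5278/275)*(-245) = -258622/55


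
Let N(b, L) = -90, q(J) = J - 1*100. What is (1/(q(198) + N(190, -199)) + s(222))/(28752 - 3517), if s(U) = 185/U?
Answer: 23/605640 ≈ 3.7976e-5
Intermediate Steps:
q(J) = -100 + J (q(J) = J - 100 = -100 + J)
(1/(q(198) + N(190, -199)) + s(222))/(28752 - 3517) = (1/((-100 + 198) - 90) + 185/222)/(28752 - 3517) = (1/(98 - 90) + 185*(1/222))/25235 = (1/8 + ⅚)*(1/25235) = (⅛ + ⅚)*(1/25235) = (23/24)*(1/25235) = 23/605640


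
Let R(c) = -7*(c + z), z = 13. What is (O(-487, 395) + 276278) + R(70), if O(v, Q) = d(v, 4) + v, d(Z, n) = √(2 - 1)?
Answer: 275211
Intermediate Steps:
d(Z, n) = 1 (d(Z, n) = √1 = 1)
O(v, Q) = 1 + v
R(c) = -91 - 7*c (R(c) = -7*(c + 13) = -7*(13 + c) = -91 - 7*c)
(O(-487, 395) + 276278) + R(70) = ((1 - 487) + 276278) + (-91 - 7*70) = (-486 + 276278) + (-91 - 490) = 275792 - 581 = 275211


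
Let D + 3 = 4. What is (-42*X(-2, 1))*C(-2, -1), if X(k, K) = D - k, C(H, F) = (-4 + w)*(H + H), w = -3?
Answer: -3528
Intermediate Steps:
C(H, F) = -14*H (C(H, F) = (-4 - 3)*(H + H) = -14*H)
D = 1 (D = -3 + 4 = 1)
X(k, K) = 1 - k
(-42*X(-2, 1))*C(-2, -1) = (-42*(1 - 1*(-2)))*(-14*(-2)) = -42*(1 + 2)*28 = -42*3*28 = -126*28 = -3528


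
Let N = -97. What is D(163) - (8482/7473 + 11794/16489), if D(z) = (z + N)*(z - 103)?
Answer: 487732299860/123222297 ≈ 3958.1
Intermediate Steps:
D(z) = (-103 + z)*(-97 + z) (D(z) = (z - 97)*(z - 103) = (-97 + z)*(-103 + z) = (-103 + z)*(-97 + z))
D(163) - (8482/7473 + 11794/16489) = (9991 + 163**2 - 200*163) - (8482/7473 + 11794/16489) = (9991 + 26569 - 32600) - (8482*(1/7473) + 11794*(1/16489)) = 3960 - (8482/7473 + 11794/16489) = 3960 - 1*227996260/123222297 = 3960 - 227996260/123222297 = 487732299860/123222297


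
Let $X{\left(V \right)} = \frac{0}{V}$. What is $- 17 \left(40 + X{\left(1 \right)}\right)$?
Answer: $-680$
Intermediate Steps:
$X{\left(V \right)} = 0$
$- 17 \left(40 + X{\left(1 \right)}\right) = - 17 \left(40 + 0\right) = \left(-17\right) 40 = -680$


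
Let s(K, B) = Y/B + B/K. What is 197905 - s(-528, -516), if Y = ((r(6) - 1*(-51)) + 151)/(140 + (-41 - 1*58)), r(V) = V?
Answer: 46055434841/232716 ≈ 1.9790e+5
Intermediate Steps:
Y = 208/41 (Y = ((6 - 1*(-51)) + 151)/(140 + (-41 - 1*58)) = ((6 + 51) + 151)/(140 + (-41 - 58)) = (57 + 151)/(140 - 99) = 208/41 ≈ 5.0732)
s(K, B) = 208/(41*B) + B/K
197905 - s(-528, -516) = 197905 - ((208/41)/(-516) - 516/(-528)) = 197905 - ((208/41)*(-1/516) - 516*(-1/528)) = 197905 - (-52/5289 + 43/44) = 197905 - 1*225139/232716 = 197905 - 225139/232716 = 46055434841/232716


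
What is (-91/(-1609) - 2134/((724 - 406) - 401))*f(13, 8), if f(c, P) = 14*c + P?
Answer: 653820210/133547 ≈ 4895.8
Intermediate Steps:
f(c, P) = P + 14*c
(-91/(-1609) - 2134/((724 - 406) - 401))*f(13, 8) = (-91/(-1609) - 2134/((724 - 406) - 401))*(8 + 14*13) = (-91*(-1/1609) - 2134/(318 - 401))*(8 + 182) = (91/1609 - 2134/(-83))*190 = (91/1609 - 2134*(-1/83))*190 = (91/1609 + 2134/83)*190 = (3441159/133547)*190 = 653820210/133547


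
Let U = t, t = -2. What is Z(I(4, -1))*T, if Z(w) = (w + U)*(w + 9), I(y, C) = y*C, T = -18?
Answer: 540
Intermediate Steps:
U = -2
I(y, C) = C*y
Z(w) = (-2 + w)*(9 + w) (Z(w) = (w - 2)*(w + 9) = (-2 + w)*(9 + w))
Z(I(4, -1))*T = (-18 + (-1*4)**2 + 7*(-1*4))*(-18) = (-18 + (-4)**2 + 7*(-4))*(-18) = (-18 + 16 - 28)*(-18) = -30*(-18) = 540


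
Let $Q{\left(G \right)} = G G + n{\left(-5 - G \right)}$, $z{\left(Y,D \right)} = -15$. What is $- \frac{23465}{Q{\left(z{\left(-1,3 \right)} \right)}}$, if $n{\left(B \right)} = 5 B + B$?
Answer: $- \frac{247}{3} \approx -82.333$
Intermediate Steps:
$n{\left(B \right)} = 6 B$
$Q{\left(G \right)} = -30 + G^{2} - 6 G$ ($Q{\left(G \right)} = G G + 6 \left(-5 - G\right) = G^{2} - \left(30 + 6 G\right) = -30 + G^{2} - 6 G$)
$- \frac{23465}{Q{\left(z{\left(-1,3 \right)} \right)}} = - \frac{23465}{-30 + \left(-15\right)^{2} - -90} = - \frac{23465}{-30 + 225 + 90} = - \frac{23465}{285} = \left(-23465\right) \frac{1}{285} = - \frac{247}{3}$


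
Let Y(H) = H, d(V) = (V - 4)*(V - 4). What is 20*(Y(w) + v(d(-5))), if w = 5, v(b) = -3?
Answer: 40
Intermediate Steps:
d(V) = (-4 + V)² (d(V) = (-4 + V)*(-4 + V) = (-4 + V)²)
20*(Y(w) + v(d(-5))) = 20*(5 - 3) = 20*2 = 40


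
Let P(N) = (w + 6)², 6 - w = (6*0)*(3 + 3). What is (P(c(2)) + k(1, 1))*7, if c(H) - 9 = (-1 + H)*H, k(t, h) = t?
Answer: 1015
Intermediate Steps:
c(H) = 9 + H*(-1 + H) (c(H) = 9 + (-1 + H)*H = 9 + H*(-1 + H))
w = 6 (w = 6 - 6*0*(3 + 3) = 6 - 0*6 = 6 - 1*0 = 6 + 0 = 6)
P(N) = 144 (P(N) = (6 + 6)² = 12² = 144)
(P(c(2)) + k(1, 1))*7 = (144 + 1)*7 = 145*7 = 1015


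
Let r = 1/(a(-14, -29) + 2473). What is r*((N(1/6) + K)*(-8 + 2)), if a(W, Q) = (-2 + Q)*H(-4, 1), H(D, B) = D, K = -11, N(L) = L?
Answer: 65/2597 ≈ 0.025029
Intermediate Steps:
a(W, Q) = 8 - 4*Q (a(W, Q) = (-2 + Q)*(-4) = 8 - 4*Q)
r = 1/2597 (r = 1/((8 - 4*(-29)) + 2473) = 1/((8 + 116) + 2473) = 1/(124 + 2473) = 1/2597 ≈ 0.00038506)
r*((N(1/6) + K)*(-8 + 2)) = ((1/6 - 11)*(-8 + 2))/2597 = ((⅙ - 11)*(-6))/2597 = (-65/6*(-6))/2597 = (1/2597)*65 = 65/2597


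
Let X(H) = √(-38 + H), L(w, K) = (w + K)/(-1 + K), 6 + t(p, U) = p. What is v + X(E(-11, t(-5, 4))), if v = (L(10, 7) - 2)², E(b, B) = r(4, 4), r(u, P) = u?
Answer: 25/36 + I*√34 ≈ 0.69444 + 5.831*I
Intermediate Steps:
t(p, U) = -6 + p
E(b, B) = 4
L(w, K) = (K + w)/(-1 + K)
v = 25/36 (v = ((7 + 10)/(-1 + 7) - 2)² = (17/6 - 2)² = (⅚)² = 25/36 ≈ 0.69444)
v + X(E(-11, t(-5, 4))) = 25/36 + √(-38 + 4) = 25/36 + √(-34) = 25/36 + I*√34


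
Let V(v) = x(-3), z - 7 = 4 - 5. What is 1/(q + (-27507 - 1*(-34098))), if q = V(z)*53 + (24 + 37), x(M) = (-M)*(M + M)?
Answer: 1/5698 ≈ 0.00017550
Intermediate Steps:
z = 6 (z = 7 + (4 - 5) = 7 - 1 = 6)
x(M) = -2*M² (x(M) = (-M)*(2*M) = -2*M²)
V(v) = -18 (V(v) = -2*(-3)² = -2*9 = -18)
q = -893 (q = -18*53 + (24 + 37) = -954 + 61 = -893)
1/(q + (-27507 - 1*(-34098))) = 1/(-893 + (-27507 - 1*(-34098))) = 1/(-893 + (-27507 + 34098)) = 1/(-893 + 6591) = 1/5698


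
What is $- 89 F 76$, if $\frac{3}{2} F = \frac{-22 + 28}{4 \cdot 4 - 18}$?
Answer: $13528$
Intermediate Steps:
$F = -2$ ($F = \frac{2 \frac{-22 + 28}{4 \cdot 4 - 18}}{3} = \frac{2 \frac{6}{16 - 18}}{3} = \frac{2 \frac{6}{-2}}{3} = \frac{2 \cdot 6 \left(- \frac{1}{2}\right)}{3} = \frac{2}{3} \left(-3\right) = -2$)
$- 89 F 76 = \left(-89\right) \left(-2\right) 76 = 178 \cdot 76 = 13528$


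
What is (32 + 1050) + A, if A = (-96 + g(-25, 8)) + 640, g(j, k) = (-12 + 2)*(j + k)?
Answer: 1796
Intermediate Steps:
g(j, k) = -10*j - 10*k (g(j, k) = -10*(j + k) = -10*j - 10*k)
A = 714 (A = (-96 + (-10*(-25) - 10*8)) + 640 = (-96 + (250 - 80)) + 640 = (-96 + 170) + 640 = 74 + 640 = 714)
(32 + 1050) + A = (32 + 1050) + 714 = 1082 + 714 = 1796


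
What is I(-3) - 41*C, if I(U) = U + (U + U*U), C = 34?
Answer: -1391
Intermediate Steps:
I(U) = U² + 2*U (I(U) = U + (U + U²) = U² + 2*U)
I(-3) - 41*C = -3*(2 - 3) - 41*34 = -3*(-1) - 1394 = 3 - 1394 = -1391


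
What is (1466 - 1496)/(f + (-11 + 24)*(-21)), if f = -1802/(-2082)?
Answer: 15615/141646 ≈ 0.11024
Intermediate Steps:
f = 901/1041 (f = -1802*(-1/2082) = 901/1041 ≈ 0.86551)
(1466 - 1496)/(f + (-11 + 24)*(-21)) = (1466 - 1496)/(901/1041 + (-11 + 24)*(-21)) = -30/(901/1041 + 13*(-21)) = -30/(901/1041 - 273) = -30/(-283292/1041) = -30*(-1041/283292) = 15615/141646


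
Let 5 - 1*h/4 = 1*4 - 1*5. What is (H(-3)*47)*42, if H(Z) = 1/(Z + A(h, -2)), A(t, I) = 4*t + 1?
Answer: 21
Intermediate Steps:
h = 24 (h = 20 - 4*(1*4 - 1*5) = 20 - 4*(4 - 5) = 20 - 4*(-1) = 20 + 4 = 24)
A(t, I) = 1 + 4*t
H(Z) = 1/(97 + Z) (H(Z) = 1/(Z + (1 + 4*24)) = 1/(Z + (1 + 96)) = 1/(Z + 97) = 1/(97 + Z))
(H(-3)*47)*42 = (47/(97 - 3))*42 = (47/94)*42 = ((1/94)*47)*42 = (½)*42 = 21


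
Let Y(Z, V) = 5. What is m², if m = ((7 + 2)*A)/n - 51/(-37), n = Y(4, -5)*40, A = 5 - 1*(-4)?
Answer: 174160809/54760000 ≈ 3.1804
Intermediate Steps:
A = 9 (A = 5 + 4 = 9)
n = 200 (n = 5*40 = 200)
m = 13197/7400 (m = ((7 + 2)*9)/200 - 51/(-37) = (9*9)*(1/200) - 51*(-1/37) = 81*(1/200) + 51/37 = 81/200 + 51/37 = 13197/7400 ≈ 1.7834)
m² = (13197/7400)² = 174160809/54760000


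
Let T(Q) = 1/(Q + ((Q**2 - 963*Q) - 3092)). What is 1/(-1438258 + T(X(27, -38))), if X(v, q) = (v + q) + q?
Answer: -46447/66802769325 ≈ -6.9529e-7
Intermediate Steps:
X(v, q) = v + 2*q (X(v, q) = (q + v) + q = v + 2*q)
T(Q) = 1/(-3092 + Q**2 - 962*Q) (T(Q) = 1/(Q + (-3092 + Q**2 - 963*Q)) = 1/(-3092 + Q**2 - 962*Q))
1/(-1438258 + T(X(27, -38))) = 1/(-1438258 + 1/(-3092 + (27 + 2*(-38))**2 - 962*(27 + 2*(-38)))) = 1/(-1438258 + 1/(-3092 + (27 - 76)**2 - 962*(27 - 76))) = 1/(-1438258 + 1/(-3092 + (-49)**2 - 962*(-49))) = 1/(-1438258 + 1/(-3092 + 2401 + 47138)) = 1/(-1438258 + 1/46447) = 1/(-66802769325/46447) = -46447/66802769325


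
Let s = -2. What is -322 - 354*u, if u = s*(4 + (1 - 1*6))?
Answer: -1030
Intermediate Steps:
u = 2 (u = -2*(4 + (1 - 1*6)) = -2*(4 + (1 - 6)) = -2*(4 - 5) = -2*(-1) = 2)
-322 - 354*u = -322 - 354*2 = -322 - 708 = -1030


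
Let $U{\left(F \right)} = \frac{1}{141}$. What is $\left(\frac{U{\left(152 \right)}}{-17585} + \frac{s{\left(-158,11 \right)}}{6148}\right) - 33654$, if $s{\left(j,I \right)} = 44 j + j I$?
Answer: $- \frac{256519437461459}{7621936890} \approx -33655.0$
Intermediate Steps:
$U{\left(F \right)} = \frac{1}{141}$
$s{\left(j,I \right)} = 44 j + I j$
$\left(\frac{U{\left(152 \right)}}{-17585} + \frac{s{\left(-158,11 \right)}}{6148}\right) - 33654 = \left(\frac{1}{141 \left(-17585\right)} + \frac{\left(-158\right) \left(44 + 11\right)}{6148}\right) - 33654 = \left(\frac{1}{141} \left(- \frac{1}{17585}\right) + \left(-158\right) 55 \cdot \frac{1}{6148}\right) - 33654 = \left(- \frac{1}{2479485} - \frac{4345}{3074}\right) - 33654 = - \frac{10773365399}{7621936890} - 33654 = - \frac{256519437461459}{7621936890}$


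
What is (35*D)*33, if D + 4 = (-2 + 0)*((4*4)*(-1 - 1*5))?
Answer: 217140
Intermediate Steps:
D = 188 (D = -4 + (-2 + 0)*((4*4)*(-1 - 1*5)) = -4 - 32*(-1 - 5) = -4 - 32*(-6) = -4 - 2*(-96) = -4 + 192 = 188)
(35*D)*33 = (35*188)*33 = 6580*33 = 217140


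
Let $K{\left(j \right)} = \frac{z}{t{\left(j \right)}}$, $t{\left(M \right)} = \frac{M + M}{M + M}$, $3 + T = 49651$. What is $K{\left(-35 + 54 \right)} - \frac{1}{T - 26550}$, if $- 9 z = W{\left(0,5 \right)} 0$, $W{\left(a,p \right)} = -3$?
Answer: $- \frac{1}{23098} \approx -4.3294 \cdot 10^{-5}$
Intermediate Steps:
$T = 49648$ ($T = -3 + 49651 = 49648$)
$t{\left(M \right)} = 1$ ($t{\left(M \right)} = \frac{2 M}{2 M} = 2 M \frac{1}{2 M} = 1$)
$z = 0$ ($z = - \frac{\left(-3\right) 0}{9} = \left(- \frac{1}{9}\right) 0 = 0$)
$K{\left(j \right)} = 0$ ($K{\left(j \right)} = \frac{0}{1} = 0 \cdot 1 = 0$)
$K{\left(-35 + 54 \right)} - \frac{1}{T - 26550} = 0 - \frac{1}{49648 - 26550} = 0 - \frac{1}{23098} = - \frac{1}{23098}$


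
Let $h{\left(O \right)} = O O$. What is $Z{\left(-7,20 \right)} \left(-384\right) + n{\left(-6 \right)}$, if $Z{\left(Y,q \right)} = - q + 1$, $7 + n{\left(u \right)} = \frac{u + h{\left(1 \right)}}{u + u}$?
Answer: $\frac{87473}{12} \approx 7289.4$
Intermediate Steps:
$h{\left(O \right)} = O^{2}$
$n{\left(u \right)} = -7 + \frac{1 + u}{2 u}$ ($n{\left(u \right)} = -7 + \frac{u + 1^{2}}{u + u} = -7 + \frac{u + 1}{2 u} = -7 + \left(1 + u\right) \frac{1}{2 u} = -7 + \frac{1 + u}{2 u}$)
$Z{\left(Y,q \right)} = 1 - q$
$Z{\left(-7,20 \right)} \left(-384\right) + n{\left(-6 \right)} = \left(1 - 20\right) \left(-384\right) + \frac{1 - -78}{2 \left(-6\right)} = \left(1 - 20\right) \left(-384\right) + \frac{1}{2} \left(- \frac{1}{6}\right) \left(1 + 78\right) = \left(-19\right) \left(-384\right) + \frac{1}{2} \left(- \frac{1}{6}\right) 79 = 7296 - \frac{79}{12} = \frac{87473}{12}$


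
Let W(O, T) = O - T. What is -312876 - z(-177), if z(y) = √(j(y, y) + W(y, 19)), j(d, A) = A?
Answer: -312876 - I*√373 ≈ -3.1288e+5 - 19.313*I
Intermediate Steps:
z(y) = √(-19 + 2*y) (z(y) = √(y + (y - 1*19)) = √(y + (y - 19)) = √(y + (-19 + y)) = √(-19 + 2*y))
-312876 - z(-177) = -312876 - √(-19 + 2*(-177)) = -312876 - √(-19 - 354) = -312876 - √(-373) = -312876 - I*√373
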